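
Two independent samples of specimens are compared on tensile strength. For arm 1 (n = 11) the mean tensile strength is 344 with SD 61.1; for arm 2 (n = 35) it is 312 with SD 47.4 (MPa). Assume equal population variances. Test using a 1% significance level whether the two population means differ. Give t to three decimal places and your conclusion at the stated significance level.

t = 1.821; fail to reject H0

Let group 1 = arm 1, group 2 = arm 2. H0: μ_1 = μ_2; H1: μ_1 ≠ μ_2 (two-sample pooled-variance t-test, two-sided).
s_p² = [(11−1)·61.1² + (35−1)·47.4²]/(11+35−2) = 2584.59
t = (344 − 312)/√[2584.59·(1/11 + 1/35)] = 1.821
df = n₁ + n₂ − 2 = 44
Two-sided p-value ≈ 0.075
Since p ≈ 0.075 > α = 0.01, fail to reject H0; the data do not provide sufficient evidence against H0.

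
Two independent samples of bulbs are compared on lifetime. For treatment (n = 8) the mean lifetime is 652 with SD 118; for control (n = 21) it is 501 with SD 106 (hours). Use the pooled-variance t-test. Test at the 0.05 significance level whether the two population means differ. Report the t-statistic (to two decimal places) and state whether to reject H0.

t = 3.33; reject H0

Let group 1 = treatment, group 2 = control. H0: μ_1 = μ_2; H1: μ_1 ≠ μ_2 (two-sample pooled-variance t-test, two-sided).
s_p² = [(8−1)·118² + (21−1)·106²]/(8+21−2) = 11932.9
t = (652 − 501)/√[11932.9·(1/8 + 1/21)] = 3.33
df = n₁ + n₂ − 2 = 27
Two-sided p-value ≈ 0.003
Since p ≈ 0.003 < α = 0.05, reject H0; the data support H1.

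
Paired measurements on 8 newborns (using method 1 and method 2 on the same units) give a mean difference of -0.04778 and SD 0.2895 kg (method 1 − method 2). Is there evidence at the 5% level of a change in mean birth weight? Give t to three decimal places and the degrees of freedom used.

t = -0.467, df = 7

H0: μ_d = 0; H1: μ_d ≠ 0 (paired t-test on the differences, two-sided).
t = d̄/(s_d/√n) = -0.04778/(0.2895/√8) = -0.467
df = n − 1 = 7
Two-sided p-value ≈ 0.6548
Since p ≈ 0.6548 > α = 0.05, fail to reject H0; the data do not provide sufficient evidence against H0.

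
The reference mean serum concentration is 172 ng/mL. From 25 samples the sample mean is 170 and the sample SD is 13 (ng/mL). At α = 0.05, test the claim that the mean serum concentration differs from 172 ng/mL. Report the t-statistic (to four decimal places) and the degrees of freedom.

t = -0.7692, df = 24

H0: μ = 172; H1: μ ≠ 172 (one-sample t-test, two-sided).
t = (x̄ − μ₀)/(s/√n) = (170 − 172)/(13/√25) = -0.7692
df = n − 1 = 24
Two-sided p-value ≈ 0.4493
Since p ≈ 0.4493 > α = 0.05, fail to reject H0; the evidence is not statistically significant.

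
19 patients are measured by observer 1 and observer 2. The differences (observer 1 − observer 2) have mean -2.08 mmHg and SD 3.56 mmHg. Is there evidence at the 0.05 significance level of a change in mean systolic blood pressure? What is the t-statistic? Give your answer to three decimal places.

H0: μ_d = 0; H1: μ_d ≠ 0 (paired t-test on the differences, two-sided).
t = d̄/(s_d/√n) = -2.08/(3.56/√19) = -2.547
df = n − 1 = 18
Two-sided p-value ≈ 0.0202
Since p ≈ 0.0202 < α = 0.05, reject H0; the evidence is statistically significant.

-2.547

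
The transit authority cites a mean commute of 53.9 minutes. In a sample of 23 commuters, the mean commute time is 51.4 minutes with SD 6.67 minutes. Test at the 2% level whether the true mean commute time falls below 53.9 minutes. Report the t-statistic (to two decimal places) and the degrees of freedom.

t = -1.80, df = 22

H0: μ = 53.9; H1: μ < 53.9 (one-sample t-test, left-tailed).
t = (x̄ − μ₀)/(s/√n) = (51.4 − 53.9)/(6.67/√23) = -1.80
df = n − 1 = 22
p-value = P(T ≤ -1.80) ≈ 0.0430
Since p ≈ 0.0430 > α = 0.02, fail to reject H0; the data do not provide sufficient evidence against H0.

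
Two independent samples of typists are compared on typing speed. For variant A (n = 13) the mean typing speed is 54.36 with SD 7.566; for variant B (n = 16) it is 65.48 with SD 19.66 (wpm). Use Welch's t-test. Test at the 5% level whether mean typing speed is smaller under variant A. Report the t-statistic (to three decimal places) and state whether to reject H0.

Let group 1 = variant A, group 2 = variant B. H0: μ_1 = μ_2; H1: μ_1 < μ_2 (Welch's two-sample t-test, left-tailed).
t = (x̄_1 − x̄_2)/√(s_1²/n_1 + s_2²/n_2) = (54.36 − 65.48)/√(7.566²/13 + 19.66²/16) = -2.081
Welch–Satterthwaite df ≈ 20.13
p-value = P(T ≤ -2.081) ≈ 0.0252
Since p ≈ 0.0252 < α = 0.05, reject H0; the evidence is statistically significant.

t = -2.081; reject H0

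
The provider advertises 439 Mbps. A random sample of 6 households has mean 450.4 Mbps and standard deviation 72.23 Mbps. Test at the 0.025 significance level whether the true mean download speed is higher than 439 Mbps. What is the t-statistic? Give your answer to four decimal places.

0.3866

H0: μ = 439; H1: μ > 439 (one-sample t-test, right-tailed).
t = (x̄ − μ₀)/(s/√n) = (450.4 − 439)/(72.23/√6) = 0.3866
df = n − 1 = 5
p-value = P(T ≥ 0.3866) ≈ 0.3575
Since p ≈ 0.3575 > α = 0.025, fail to reject H0; the evidence is not statistically significant.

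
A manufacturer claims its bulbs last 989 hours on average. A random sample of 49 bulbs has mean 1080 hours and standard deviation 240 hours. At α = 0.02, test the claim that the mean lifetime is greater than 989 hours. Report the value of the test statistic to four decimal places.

2.6542

H0: μ = 989; H1: μ > 989 (one-sample t-test, right-tailed).
t = (x̄ − μ₀)/(s/√n) = (1080 − 989)/(240/√49) = 2.6542
df = n − 1 = 48
p-value = P(T ≥ 2.6542) ≈ 0.005
Since p ≈ 0.005 < α = 0.02, reject H0; the evidence is statistically significant.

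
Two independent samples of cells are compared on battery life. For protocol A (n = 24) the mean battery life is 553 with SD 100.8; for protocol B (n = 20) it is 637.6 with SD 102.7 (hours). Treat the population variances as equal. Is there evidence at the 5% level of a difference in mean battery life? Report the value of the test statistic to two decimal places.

-2.75

Let group 1 = protocol A, group 2 = protocol B. H0: μ_1 = μ_2; H1: μ_1 ≠ μ_2 (two-sample pooled-variance t-test, two-sided).
s_p² = [(24−1)·100.8² + (20−1)·102.7²]/(24+20−2) = 10335.6
t = (553 − 637.6)/√[10335.6·(1/24 + 1/20)] = -2.75
df = n₁ + n₂ − 2 = 42
Two-sided p-value ≈ 0.0088
Since p ≈ 0.0088 < α = 0.05, reject H0; the data support H1.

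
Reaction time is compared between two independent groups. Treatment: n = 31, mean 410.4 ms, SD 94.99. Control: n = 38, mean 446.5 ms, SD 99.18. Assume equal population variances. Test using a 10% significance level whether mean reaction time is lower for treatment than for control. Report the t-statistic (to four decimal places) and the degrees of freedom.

t = -1.5326, df = 67

Let group 1 = treatment, group 2 = control. H0: μ_1 = μ_2; H1: μ_1 < μ_2 (two-sample pooled-variance t-test, left-tailed).
s_p² = [(31−1)·94.99² + (38−1)·99.18²]/(31+38−2) = 9472.39
t = (410.4 − 446.5)/√[9472.39·(1/31 + 1/38)] = -1.5326
df = n₁ + n₂ − 2 = 67
p-value = P(T ≤ -1.5326) ≈ 0.065
Since p ≈ 0.065 < α = 0.1, reject H0; the data support H1.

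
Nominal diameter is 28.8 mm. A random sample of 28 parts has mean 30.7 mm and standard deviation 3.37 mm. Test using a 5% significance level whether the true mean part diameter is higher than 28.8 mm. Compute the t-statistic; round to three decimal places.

H0: μ = 28.8; H1: μ > 28.8 (one-sample t-test, right-tailed).
t = (x̄ − μ₀)/(s/√n) = (30.7 − 28.8)/(3.37/√28) = 2.983
df = n − 1 = 27
p-value = P(T ≥ 2.983) ≈ 0.003
Since p ≈ 0.003 < α = 0.05, reject H0; the data support H1.

2.983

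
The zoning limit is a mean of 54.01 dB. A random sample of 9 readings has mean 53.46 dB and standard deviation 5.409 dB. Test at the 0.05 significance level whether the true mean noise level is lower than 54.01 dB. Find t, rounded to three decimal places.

-0.305

H0: μ = 54.01; H1: μ < 54.01 (one-sample t-test, left-tailed).
t = (x̄ − μ₀)/(s/√n) = (53.46 − 54.01)/(5.409/√9) = -0.305
df = n − 1 = 8
p-value = P(T ≤ -0.305) ≈ 0.384
Since p ≈ 0.384 > α = 0.05, fail to reject H0; the data do not provide sufficient evidence against H0.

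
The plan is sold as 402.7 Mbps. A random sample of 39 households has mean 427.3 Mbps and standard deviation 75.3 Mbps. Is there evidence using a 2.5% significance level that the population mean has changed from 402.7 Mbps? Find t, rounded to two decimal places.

2.04

H0: μ = 402.7; H1: μ ≠ 402.7 (one-sample t-test, two-sided).
t = (x̄ − μ₀)/(s/√n) = (427.3 − 402.7)/(75.3/√39) = 2.04
df = n − 1 = 38
Two-sided p-value ≈ 0.048
Since p ≈ 0.048 > α = 0.025, fail to reject H0; the evidence is not statistically significant.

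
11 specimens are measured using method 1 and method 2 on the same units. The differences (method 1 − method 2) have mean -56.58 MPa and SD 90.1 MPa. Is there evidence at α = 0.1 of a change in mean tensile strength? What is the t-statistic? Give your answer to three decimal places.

-2.083

H0: μ_d = 0; H1: μ_d ≠ 0 (paired t-test on the differences, two-sided).
t = d̄/(s_d/√n) = -56.58/(90.1/√11) = -2.083
df = n − 1 = 10
Two-sided p-value ≈ 0.064
Since p ≈ 0.064 < α = 0.1, reject H0; the evidence is statistically significant.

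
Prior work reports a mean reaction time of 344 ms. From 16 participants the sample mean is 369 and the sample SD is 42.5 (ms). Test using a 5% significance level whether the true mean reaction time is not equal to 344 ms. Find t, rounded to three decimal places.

H0: μ = 344; H1: μ ≠ 344 (one-sample t-test, two-sided).
t = (x̄ − μ₀)/(s/√n) = (369 − 344)/(42.5/√16) = 2.353
df = n − 1 = 15
Two-sided p-value ≈ 0.033
Since p ≈ 0.033 < α = 0.05, reject H0; the evidence is statistically significant.

2.353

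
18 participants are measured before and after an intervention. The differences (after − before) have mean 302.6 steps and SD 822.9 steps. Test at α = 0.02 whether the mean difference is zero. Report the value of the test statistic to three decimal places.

1.560

H0: μ_d = 0; H1: μ_d ≠ 0 (paired t-test on the differences, two-sided).
t = d̄/(s_d/√n) = 302.6/(822.9/√18) = 1.560
df = n − 1 = 17
Two-sided p-value ≈ 0.1372
Since p ≈ 0.1372 > α = 0.02, fail to reject H0; the evidence is not statistically significant.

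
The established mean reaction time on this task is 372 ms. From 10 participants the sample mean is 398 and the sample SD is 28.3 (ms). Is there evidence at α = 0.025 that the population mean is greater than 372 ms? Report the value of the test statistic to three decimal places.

H0: μ = 372; H1: μ > 372 (one-sample t-test, right-tailed).
t = (x̄ − μ₀)/(s/√n) = (398 − 372)/(28.3/√10) = 2.905
df = n − 1 = 9
p-value = P(T ≥ 2.905) ≈ 0.0087
Since p ≈ 0.0087 < α = 0.025, reject H0; the evidence is statistically significant.

2.905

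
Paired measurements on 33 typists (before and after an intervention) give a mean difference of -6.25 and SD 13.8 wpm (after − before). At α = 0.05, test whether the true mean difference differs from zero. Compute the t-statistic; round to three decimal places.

H0: μ_d = 0; H1: μ_d ≠ 0 (paired t-test on the differences, two-sided).
t = d̄/(s_d/√n) = -6.25/(13.8/√33) = -2.602
df = n − 1 = 32
Two-sided p-value ≈ 0.014
Since p ≈ 0.014 < α = 0.05, reject H0; the data support H1.

-2.602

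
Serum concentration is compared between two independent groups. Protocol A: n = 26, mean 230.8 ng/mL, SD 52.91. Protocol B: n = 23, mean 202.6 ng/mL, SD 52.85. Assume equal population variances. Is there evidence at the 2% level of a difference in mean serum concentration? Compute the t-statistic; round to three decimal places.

1.863

Let group 1 = protocol A, group 2 = protocol B. H0: μ_1 = μ_2; H1: μ_1 ≠ μ_2 (two-sample pooled-variance t-test, two-sided).
s_p² = [(26−1)·52.91² + (23−1)·52.85²]/(26+23−2) = 2796.5
t = (230.8 − 202.6)/√[2796.5·(1/26 + 1/23)] = 1.863
df = n₁ + n₂ − 2 = 47
Two-sided p-value ≈ 0.069
Since p ≈ 0.069 > α = 0.02, fail to reject H0; the evidence is not statistically significant.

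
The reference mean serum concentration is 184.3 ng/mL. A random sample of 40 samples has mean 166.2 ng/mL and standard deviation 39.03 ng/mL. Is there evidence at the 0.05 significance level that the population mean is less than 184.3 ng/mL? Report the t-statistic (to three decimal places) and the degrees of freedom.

H0: μ = 184.3; H1: μ < 184.3 (one-sample t-test, left-tailed).
t = (x̄ − μ₀)/(s/√n) = (166.2 − 184.3)/(39.03/√40) = -2.933
df = n − 1 = 39
p-value = P(T ≤ -2.933) ≈ 0.003
Since p ≈ 0.003 < α = 0.05, reject H0; the evidence is statistically significant.

t = -2.933, df = 39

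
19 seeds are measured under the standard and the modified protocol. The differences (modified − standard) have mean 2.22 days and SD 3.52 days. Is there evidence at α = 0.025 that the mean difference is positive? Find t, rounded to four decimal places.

H0: μ_d = 0; H1: μ_d > 0 (paired t-test on the differences, right-tailed).
t = d̄/(s_d/√n) = 2.22/(3.52/√19) = 2.7491
df = n − 1 = 18
p-value = P(T ≥ 2.7491) ≈ 0.007
Since p ≈ 0.007 < α = 0.025, reject H0; the data support H1.

2.7491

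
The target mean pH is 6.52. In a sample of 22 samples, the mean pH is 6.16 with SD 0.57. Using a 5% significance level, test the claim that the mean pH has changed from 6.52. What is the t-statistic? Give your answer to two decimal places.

-2.96

H0: μ = 6.52; H1: μ ≠ 6.52 (one-sample t-test, two-sided).
t = (x̄ − μ₀)/(s/√n) = (6.16 − 6.52)/(0.57/√22) = -2.96
df = n − 1 = 21
Two-sided p-value ≈ 0.007
Since p ≈ 0.007 < α = 0.05, reject H0; the data support H1.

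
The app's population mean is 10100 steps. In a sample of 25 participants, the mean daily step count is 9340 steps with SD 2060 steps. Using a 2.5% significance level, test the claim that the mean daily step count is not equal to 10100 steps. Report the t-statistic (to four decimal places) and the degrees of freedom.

t = -1.8447, df = 24

H0: μ = 10100; H1: μ ≠ 10100 (one-sample t-test, two-sided).
t = (x̄ − μ₀)/(s/√n) = (9340 − 10100)/(2060/√25) = -1.8447
df = n − 1 = 24
Two-sided p-value ≈ 0.0775
Since p ≈ 0.0775 > α = 0.025, fail to reject H0; the evidence is not statistically significant.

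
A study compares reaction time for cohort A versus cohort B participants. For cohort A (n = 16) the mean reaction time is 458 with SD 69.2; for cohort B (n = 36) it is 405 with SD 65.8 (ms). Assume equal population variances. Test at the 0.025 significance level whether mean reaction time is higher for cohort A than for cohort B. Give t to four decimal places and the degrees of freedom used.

Let group 1 = cohort A, group 2 = cohort B. H0: μ_1 = μ_2; H1: μ_1 > μ_2 (two-sample pooled-variance t-test, right-tailed).
s_p² = [(16−1)·69.2² + (36−1)·65.8²]/(16+36−2) = 4467.34
t = (458 − 405)/√[4467.34·(1/16 + 1/36)] = 2.6391
df = n₁ + n₂ − 2 = 50
p-value = P(T ≥ 2.6391) ≈ 0.0055
Since p ≈ 0.0055 < α = 0.025, reject H0; the data support H1.

t = 2.6391, df = 50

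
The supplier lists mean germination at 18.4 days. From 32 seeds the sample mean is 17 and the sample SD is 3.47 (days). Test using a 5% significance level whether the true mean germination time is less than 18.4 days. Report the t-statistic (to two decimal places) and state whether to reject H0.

t = -2.28; reject H0

H0: μ = 18.4; H1: μ < 18.4 (one-sample t-test, left-tailed).
t = (x̄ − μ₀)/(s/√n) = (17 − 18.4)/(3.47/√32) = -2.28
df = n − 1 = 31
p-value = P(T ≤ -2.28) ≈ 0.0147
Since p ≈ 0.0147 < α = 0.05, reject H0; the data support H1.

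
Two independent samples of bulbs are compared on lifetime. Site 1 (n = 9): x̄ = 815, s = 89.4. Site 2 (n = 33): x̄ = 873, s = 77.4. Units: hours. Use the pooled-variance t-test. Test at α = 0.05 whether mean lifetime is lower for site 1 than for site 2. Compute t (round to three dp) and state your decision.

t = -1.929; reject H0

Let group 1 = site 1, group 2 = site 2. H0: μ_1 = μ_2; H1: μ_1 < μ_2 (two-sample pooled-variance t-test, left-tailed).
s_p² = [(9−1)·89.4² + (33−1)·77.4²]/(9+33−2) = 6391.08
t = (815 − 873)/√[6391.08·(1/9 + 1/33)] = -1.929
df = n₁ + n₂ − 2 = 40
p-value = P(T ≤ -1.929) ≈ 0.030
Since p ≈ 0.030 < α = 0.05, reject H0; the data support H1.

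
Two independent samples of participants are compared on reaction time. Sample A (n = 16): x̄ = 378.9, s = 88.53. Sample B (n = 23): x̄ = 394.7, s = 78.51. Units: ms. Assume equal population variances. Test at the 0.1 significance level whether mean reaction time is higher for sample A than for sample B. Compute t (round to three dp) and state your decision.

t = -0.587; fail to reject H0

Let group 1 = sample A, group 2 = sample B. H0: μ_1 = μ_2; H1: μ_1 > μ_2 (two-sample pooled-variance t-test, right-tailed).
s_p² = [(16−1)·88.53² + (23−1)·78.51²]/(16+23−2) = 6842.36
t = (378.9 − 394.7)/√[6842.36·(1/16 + 1/23)] = -0.587
df = n₁ + n₂ − 2 = 37
p-value = P(T ≥ -0.587) ≈ 0.720
Since p ≈ 0.720 > α = 0.1, fail to reject H0; the evidence is not statistically significant.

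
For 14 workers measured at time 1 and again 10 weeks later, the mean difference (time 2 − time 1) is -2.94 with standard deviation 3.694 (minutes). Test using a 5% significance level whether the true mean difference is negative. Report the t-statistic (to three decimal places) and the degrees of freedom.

t = -2.978, df = 13

H0: μ_d = 0; H1: μ_d < 0 (paired t-test on the differences, left-tailed).
t = d̄/(s_d/√n) = -2.94/(3.694/√14) = -2.978
df = n − 1 = 13
p-value = P(T ≤ -2.978) ≈ 0.0053
Since p ≈ 0.0053 < α = 0.05, reject H0; the evidence is statistically significant.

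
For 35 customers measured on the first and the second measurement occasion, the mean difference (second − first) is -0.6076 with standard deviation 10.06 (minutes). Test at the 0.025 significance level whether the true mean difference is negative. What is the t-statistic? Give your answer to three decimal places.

H0: μ_d = 0; H1: μ_d < 0 (paired t-test on the differences, left-tailed).
t = d̄/(s_d/√n) = -0.6076/(10.06/√35) = -0.357
df = n − 1 = 34
p-value = P(T ≤ -0.357) ≈ 0.362
Since p ≈ 0.362 > α = 0.025, fail to reject H0; the evidence is not statistically significant.

-0.357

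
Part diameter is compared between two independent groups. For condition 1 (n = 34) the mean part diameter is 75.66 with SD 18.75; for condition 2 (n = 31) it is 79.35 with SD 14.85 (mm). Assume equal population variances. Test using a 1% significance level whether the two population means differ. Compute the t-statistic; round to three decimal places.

Let group 1 = condition 1, group 2 = condition 2. H0: μ_1 = μ_2; H1: μ_1 ≠ μ_2 (two-sample pooled-variance t-test, two-sided).
s_p² = [(34−1)·18.75² + (31−1)·14.85²]/(34+31−2) = 289.162
t = (75.66 − 79.35)/√[289.162·(1/34 + 1/31)] = -0.874
df = n₁ + n₂ − 2 = 63
Two-sided p-value ≈ 0.386
Since p ≈ 0.386 > α = 0.01, fail to reject H0; the evidence is not statistically significant.

-0.874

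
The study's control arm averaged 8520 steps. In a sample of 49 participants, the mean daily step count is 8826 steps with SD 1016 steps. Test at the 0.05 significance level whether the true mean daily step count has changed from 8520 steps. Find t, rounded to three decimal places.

H0: μ = 8520; H1: μ ≠ 8520 (one-sample t-test, two-sided).
t = (x̄ − μ₀)/(s/√n) = (8826 − 8520)/(1016/√49) = 2.108
df = n − 1 = 48
Two-sided p-value ≈ 0.040
Since p ≈ 0.040 < α = 0.05, reject H0; the data support H1.

2.108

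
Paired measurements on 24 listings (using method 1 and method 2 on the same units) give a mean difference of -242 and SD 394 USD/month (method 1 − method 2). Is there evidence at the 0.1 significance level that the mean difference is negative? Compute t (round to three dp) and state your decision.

t = -3.009; reject H0

H0: μ_d = 0; H1: μ_d < 0 (paired t-test on the differences, left-tailed).
t = d̄/(s_d/√n) = -242/(394/√24) = -3.009
df = n − 1 = 23
p-value = P(T ≤ -3.009) ≈ 0.003
Since p ≈ 0.003 < α = 0.1, reject H0; the evidence is statistically significant.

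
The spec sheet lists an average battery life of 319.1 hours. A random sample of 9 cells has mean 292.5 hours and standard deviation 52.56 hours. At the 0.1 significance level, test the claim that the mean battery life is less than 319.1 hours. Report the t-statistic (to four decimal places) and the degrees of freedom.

H0: μ = 319.1; H1: μ < 319.1 (one-sample t-test, left-tailed).
t = (x̄ − μ₀)/(s/√n) = (292.5 − 319.1)/(52.56/√9) = -1.5183
df = n − 1 = 8
p-value = P(T ≤ -1.5183) ≈ 0.084
Since p ≈ 0.084 < α = 0.1, reject H0; the evidence is statistically significant.

t = -1.5183, df = 8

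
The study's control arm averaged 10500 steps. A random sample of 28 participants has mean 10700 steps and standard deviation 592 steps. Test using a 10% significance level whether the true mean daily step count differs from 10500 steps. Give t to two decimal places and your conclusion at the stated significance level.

H0: μ = 10500; H1: μ ≠ 10500 (one-sample t-test, two-sided).
t = (x̄ − μ₀)/(s/√n) = (10700 − 10500)/(592/√28) = 1.79
df = n − 1 = 27
Two-sided p-value ≈ 0.085
Since p ≈ 0.085 < α = 0.1, reject H0; the evidence is statistically significant.

t = 1.79; reject H0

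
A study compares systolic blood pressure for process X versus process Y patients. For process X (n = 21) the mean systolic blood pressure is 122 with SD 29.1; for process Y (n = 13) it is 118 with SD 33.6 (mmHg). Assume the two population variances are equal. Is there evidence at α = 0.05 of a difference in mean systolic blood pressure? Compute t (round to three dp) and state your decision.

t = 0.367; fail to reject H0

Let group 1 = process X, group 2 = process Y. H0: μ_1 = μ_2; H1: μ_1 ≠ μ_2 (two-sample pooled-variance t-test, two-sided).
s_p² = [(21−1)·29.1² + (13−1)·33.6²]/(21+13−2) = 952.616
t = (122 − 118)/√[952.616·(1/21 + 1/13)] = 0.367
df = n₁ + n₂ − 2 = 32
Two-sided p-value ≈ 0.7159
Since p ≈ 0.7159 > α = 0.05, fail to reject H0; the data do not provide sufficient evidence against H0.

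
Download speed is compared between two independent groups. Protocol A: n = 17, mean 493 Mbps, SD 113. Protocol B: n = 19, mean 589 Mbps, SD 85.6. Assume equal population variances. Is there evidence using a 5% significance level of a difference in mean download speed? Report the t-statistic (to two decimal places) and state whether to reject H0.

Let group 1 = protocol A, group 2 = protocol B. H0: μ_1 = μ_2; H1: μ_1 ≠ μ_2 (two-sample pooled-variance t-test, two-sided).
s_p² = [(17−1)·113² + (19−1)·85.6²]/(17+19−2) = 9888.13
t = (493 − 589)/√[9888.13·(1/17 + 1/19)] = -2.89
df = n₁ + n₂ − 2 = 34
Two-sided p-value ≈ 0.007
Since p ≈ 0.007 < α = 0.05, reject H0; the data support H1.

t = -2.89; reject H0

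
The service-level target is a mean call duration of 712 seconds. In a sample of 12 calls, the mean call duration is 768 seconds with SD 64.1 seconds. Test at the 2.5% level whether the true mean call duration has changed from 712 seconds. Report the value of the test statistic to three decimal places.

3.026

H0: μ = 712; H1: μ ≠ 712 (one-sample t-test, two-sided).
t = (x̄ − μ₀)/(s/√n) = (768 − 712)/(64.1/√12) = 3.026
df = n − 1 = 11
Two-sided p-value ≈ 0.012
Since p ≈ 0.012 < α = 0.025, reject H0; the evidence is statistically significant.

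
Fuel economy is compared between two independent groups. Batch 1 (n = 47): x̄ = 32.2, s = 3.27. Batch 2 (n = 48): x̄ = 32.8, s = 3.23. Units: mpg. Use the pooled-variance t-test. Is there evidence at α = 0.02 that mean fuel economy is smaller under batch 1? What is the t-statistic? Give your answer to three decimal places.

-0.900

Let group 1 = batch 1, group 2 = batch 2. H0: μ_1 = μ_2; H1: μ_1 < μ_2 (two-sample pooled-variance t-test, left-tailed).
s_p² = [(47−1)·3.27² + (48−1)·3.23²]/(47+48−2) = 10.5615
t = (32.2 − 32.8)/√[10.5615·(1/47 + 1/48)] = -0.900
df = n₁ + n₂ − 2 = 93
p-value = P(T ≤ -0.900) ≈ 0.1853
Since p ≈ 0.1853 > α = 0.02, fail to reject H0; the evidence is not statistically significant.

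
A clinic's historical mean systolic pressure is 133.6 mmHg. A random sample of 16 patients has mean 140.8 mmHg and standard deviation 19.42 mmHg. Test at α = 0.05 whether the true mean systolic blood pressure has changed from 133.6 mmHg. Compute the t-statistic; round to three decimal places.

H0: μ = 133.6; H1: μ ≠ 133.6 (one-sample t-test, two-sided).
t = (x̄ − μ₀)/(s/√n) = (140.8 − 133.6)/(19.42/√16) = 1.483
df = n − 1 = 15
Two-sided p-value ≈ 0.1588
Since p ≈ 0.1588 > α = 0.05, fail to reject H0; the evidence is not statistically significant.

1.483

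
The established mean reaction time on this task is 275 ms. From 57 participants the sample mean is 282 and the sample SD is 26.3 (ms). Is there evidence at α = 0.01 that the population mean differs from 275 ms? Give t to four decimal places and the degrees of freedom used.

H0: μ = 275; H1: μ ≠ 275 (one-sample t-test, two-sided).
t = (x̄ − μ₀)/(s/√n) = (282 − 275)/(26.3/√57) = 2.0095
df = n − 1 = 56
Two-sided p-value ≈ 0.0493
Since p ≈ 0.0493 > α = 0.01, fail to reject H0; the data do not provide sufficient evidence against H0.

t = 2.0095, df = 56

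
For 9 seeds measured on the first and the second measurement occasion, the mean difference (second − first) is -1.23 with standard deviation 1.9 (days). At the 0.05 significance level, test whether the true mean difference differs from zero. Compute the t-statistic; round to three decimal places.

-1.942

H0: μ_d = 0; H1: μ_d ≠ 0 (paired t-test on the differences, two-sided).
t = d̄/(s_d/√n) = -1.23/(1.9/√9) = -1.942
df = n − 1 = 8
Two-sided p-value ≈ 0.0881
Since p ≈ 0.0881 > α = 0.05, fail to reject H0; the data do not provide sufficient evidence against H0.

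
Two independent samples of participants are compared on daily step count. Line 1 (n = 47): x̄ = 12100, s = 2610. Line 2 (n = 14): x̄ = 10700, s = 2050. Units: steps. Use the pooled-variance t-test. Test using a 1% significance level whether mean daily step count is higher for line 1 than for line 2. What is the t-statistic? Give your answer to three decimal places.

1.841

Let group 1 = line 1, group 2 = line 2. H0: μ_1 = μ_2; H1: μ_1 > μ_2 (two-sample pooled-variance t-test, right-tailed).
s_p² = [(47−1)·2610² + (14−1)·2050²]/(47+14−2) = 6237100
t = (12100 − 10700)/√[6237100·(1/47 + 1/14)] = 1.841
df = n₁ + n₂ − 2 = 59
p-value = P(T ≥ 1.841) ≈ 0.0353
Since p ≈ 0.0353 > α = 0.01, fail to reject H0; the evidence is not statistically significant.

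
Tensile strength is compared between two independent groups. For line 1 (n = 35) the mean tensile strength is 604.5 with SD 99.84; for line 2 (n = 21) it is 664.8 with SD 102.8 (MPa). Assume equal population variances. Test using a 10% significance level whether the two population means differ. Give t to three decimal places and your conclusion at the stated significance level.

Let group 1 = line 1, group 2 = line 2. H0: μ_1 = μ_2; H1: μ_1 ≠ μ_2 (two-sample pooled-variance t-test, two-sided).
s_p² = [(35−1)·99.84² + (21−1)·102.8²]/(35+21−2) = 10190.2
t = (604.5 − 664.8)/√[10190.2·(1/35 + 1/21)] = -2.164
df = n₁ + n₂ − 2 = 54
Two-sided p-value ≈ 0.0349
Since p ≈ 0.0349 < α = 0.1, reject H0; the data support H1.

t = -2.164; reject H0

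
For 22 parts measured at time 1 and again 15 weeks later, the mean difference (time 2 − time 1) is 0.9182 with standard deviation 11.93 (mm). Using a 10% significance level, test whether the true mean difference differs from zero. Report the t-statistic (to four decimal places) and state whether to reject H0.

H0: μ_d = 0; H1: μ_d ≠ 0 (paired t-test on the differences, two-sided).
t = d̄/(s_d/√n) = 0.9182/(11.93/√22) = 0.3610
df = n − 1 = 21
Two-sided p-value ≈ 0.7217
Since p ≈ 0.7217 > α = 0.1, fail to reject H0; the data do not provide sufficient evidence against H0.

t = 0.3610; fail to reject H0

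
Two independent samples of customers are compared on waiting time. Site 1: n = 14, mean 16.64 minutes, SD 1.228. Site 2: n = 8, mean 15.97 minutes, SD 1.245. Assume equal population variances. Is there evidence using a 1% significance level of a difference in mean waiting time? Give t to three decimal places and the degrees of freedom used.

t = 1.225, df = 20

Let group 1 = site 1, group 2 = site 2. H0: μ_1 = μ_2; H1: μ_1 ≠ μ_2 (two-sample pooled-variance t-test, two-sided).
s_p² = [(14−1)·1.228² + (8−1)·1.245²]/(14+8−2) = 1.5227
t = (16.64 − 15.97)/√[1.5227·(1/14 + 1/8)] = 1.225
df = n₁ + n₂ − 2 = 20
Two-sided p-value ≈ 0.235
Since p ≈ 0.235 > α = 0.01, fail to reject H0; the data do not provide sufficient evidence against H0.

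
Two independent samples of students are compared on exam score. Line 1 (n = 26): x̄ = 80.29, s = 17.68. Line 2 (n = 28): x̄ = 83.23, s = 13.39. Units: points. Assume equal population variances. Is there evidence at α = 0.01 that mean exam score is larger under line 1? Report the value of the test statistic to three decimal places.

-0.692

Let group 1 = line 1, group 2 = line 2. H0: μ_1 = μ_2; H1: μ_1 > μ_2 (two-sample pooled-variance t-test, right-tailed).
s_p² = [(26−1)·17.68² + (28−1)·13.39²]/(26+28−2) = 243.374
t = (80.29 − 83.23)/√[243.374·(1/26 + 1/28)] = -0.692
df = n₁ + n₂ − 2 = 52
p-value = P(T ≥ -0.692) ≈ 0.7540
Since p ≈ 0.7540 > α = 0.01, fail to reject H0; the data do not provide sufficient evidence against H0.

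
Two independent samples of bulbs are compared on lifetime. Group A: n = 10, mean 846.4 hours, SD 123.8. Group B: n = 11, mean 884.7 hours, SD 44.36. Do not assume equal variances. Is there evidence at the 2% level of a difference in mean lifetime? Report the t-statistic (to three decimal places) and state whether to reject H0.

t = -0.926; fail to reject H0

Let group 1 = group A, group 2 = group B. H0: μ_1 = μ_2; H1: μ_1 ≠ μ_2 (Welch's two-sample t-test, two-sided).
t = (x̄_1 − x̄_2)/√(s_1²/n_1 + s_2²/n_2) = (846.4 − 884.7)/√(123.8²/10 + 44.36²/11) = -0.926
Welch–Satterthwaite df ≈ 11.09
Two-sided p-value ≈ 0.3743
Since p ≈ 0.3743 > α = 0.02, fail to reject H0; the data do not provide sufficient evidence against H0.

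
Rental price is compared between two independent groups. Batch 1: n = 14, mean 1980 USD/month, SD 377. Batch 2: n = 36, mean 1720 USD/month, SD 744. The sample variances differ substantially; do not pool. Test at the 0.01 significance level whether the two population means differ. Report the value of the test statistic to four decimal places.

Let group 1 = batch 1, group 2 = batch 2. H0: μ_1 = μ_2; H1: μ_1 ≠ μ_2 (Welch's two-sample t-test, two-sided).
t = (x̄_1 − x̄_2)/√(s_1²/n_1 + s_2²/n_2) = (1980 − 1720)/√(377²/14 + 744²/36) = 1.6273
Welch–Satterthwaite df ≈ 44.38
Two-sided p-value ≈ 0.111
Since p ≈ 0.111 > α = 0.01, fail to reject H0; the evidence is not statistically significant.

1.6273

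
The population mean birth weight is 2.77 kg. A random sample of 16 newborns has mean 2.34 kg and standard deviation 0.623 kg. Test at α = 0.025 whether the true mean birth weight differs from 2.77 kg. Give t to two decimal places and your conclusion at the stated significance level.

H0: μ = 2.77; H1: μ ≠ 2.77 (one-sample t-test, two-sided).
t = (x̄ − μ₀)/(s/√n) = (2.34 − 2.77)/(0.623/√16) = -2.76
df = n − 1 = 15
Two-sided p-value ≈ 0.0146
Since p ≈ 0.0146 < α = 0.025, reject H0; the evidence is statistically significant.

t = -2.76; reject H0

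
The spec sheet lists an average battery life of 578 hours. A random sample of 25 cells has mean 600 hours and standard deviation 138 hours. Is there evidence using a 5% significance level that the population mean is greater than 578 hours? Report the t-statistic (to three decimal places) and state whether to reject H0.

t = 0.797; fail to reject H0

H0: μ = 578; H1: μ > 578 (one-sample t-test, right-tailed).
t = (x̄ − μ₀)/(s/√n) = (600 − 578)/(138/√25) = 0.797
df = n − 1 = 24
p-value = P(T ≥ 0.797) ≈ 0.2166
Since p ≈ 0.2166 > α = 0.05, fail to reject H0; the data do not provide sufficient evidence against H0.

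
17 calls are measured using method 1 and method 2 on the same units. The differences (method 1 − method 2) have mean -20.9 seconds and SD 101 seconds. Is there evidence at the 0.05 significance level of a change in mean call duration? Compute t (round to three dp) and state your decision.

H0: μ_d = 0; H1: μ_d ≠ 0 (paired t-test on the differences, two-sided).
t = d̄/(s_d/√n) = -20.9/(101/√17) = -0.853
df = n − 1 = 16
Two-sided p-value ≈ 0.406
Since p ≈ 0.406 > α = 0.05, fail to reject H0; the data do not provide sufficient evidence against H0.

t = -0.853; fail to reject H0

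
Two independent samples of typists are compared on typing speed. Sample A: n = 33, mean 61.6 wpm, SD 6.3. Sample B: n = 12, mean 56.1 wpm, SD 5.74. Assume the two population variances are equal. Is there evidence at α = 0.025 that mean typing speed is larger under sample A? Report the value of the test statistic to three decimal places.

Let group 1 = sample A, group 2 = sample B. H0: μ_1 = μ_2; H1: μ_1 > μ_2 (two-sample pooled-variance t-test, right-tailed).
s_p² = [(33−1)·6.3² + (12−1)·5.74²]/(33+12−2) = 37.9652
t = (61.6 − 56.1)/√[37.9652·(1/33 + 1/12)] = 2.648
df = n₁ + n₂ − 2 = 43
p-value = P(T ≥ 2.648) ≈ 0.006
Since p ≈ 0.006 < α = 0.025, reject H0; the evidence is statistically significant.

2.648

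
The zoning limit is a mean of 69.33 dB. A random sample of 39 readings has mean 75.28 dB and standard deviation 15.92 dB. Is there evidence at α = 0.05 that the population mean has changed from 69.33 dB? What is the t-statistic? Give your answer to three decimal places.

H0: μ = 69.33; H1: μ ≠ 69.33 (one-sample t-test, two-sided).
t = (x̄ − μ₀)/(s/√n) = (75.28 − 69.33)/(15.92/√39) = 2.334
df = n − 1 = 38
Two-sided p-value ≈ 0.0250
Since p ≈ 0.0250 < α = 0.05, reject H0; the data support H1.

2.334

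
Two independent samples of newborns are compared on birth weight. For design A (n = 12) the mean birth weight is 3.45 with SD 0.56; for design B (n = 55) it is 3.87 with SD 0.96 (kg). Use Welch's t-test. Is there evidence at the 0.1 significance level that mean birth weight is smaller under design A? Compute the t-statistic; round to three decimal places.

-2.028

Let group 1 = design A, group 2 = design B. H0: μ_1 = μ_2; H1: μ_1 < μ_2 (Welch's two-sample t-test, left-tailed).
t = (x̄_1 − x̄_2)/√(s_1²/n_1 + s_2²/n_2) = (3.45 − 3.87)/√(0.56²/12 + 0.96²/55) = -2.028
Welch–Satterthwaite df ≈ 27.34
p-value = P(T ≤ -2.028) ≈ 0.0262
Since p ≈ 0.0262 < α = 0.1, reject H0; the evidence is statistically significant.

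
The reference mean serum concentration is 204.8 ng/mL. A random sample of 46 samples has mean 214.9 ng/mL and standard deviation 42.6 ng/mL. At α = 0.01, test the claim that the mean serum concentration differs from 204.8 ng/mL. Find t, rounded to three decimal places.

1.608

H0: μ = 204.8; H1: μ ≠ 204.8 (one-sample t-test, two-sided).
t = (x̄ − μ₀)/(s/√n) = (214.9 − 204.8)/(42.6/√46) = 1.608
df = n − 1 = 45
Two-sided p-value ≈ 0.1148
Since p ≈ 0.1148 > α = 0.01, fail to reject H0; the evidence is not statistically significant.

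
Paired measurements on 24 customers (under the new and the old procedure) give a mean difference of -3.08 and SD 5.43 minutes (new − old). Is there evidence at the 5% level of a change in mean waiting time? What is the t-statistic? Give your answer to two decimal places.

-2.78

H0: μ_d = 0; H1: μ_d ≠ 0 (paired t-test on the differences, two-sided).
t = d̄/(s_d/√n) = -3.08/(5.43/√24) = -2.78
df = n − 1 = 23
Two-sided p-value ≈ 0.0107
Since p ≈ 0.0107 < α = 0.05, reject H0; the evidence is statistically significant.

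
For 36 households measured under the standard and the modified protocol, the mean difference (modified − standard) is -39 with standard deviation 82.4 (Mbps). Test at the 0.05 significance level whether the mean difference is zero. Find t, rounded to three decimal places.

H0: μ_d = 0; H1: μ_d ≠ 0 (paired t-test on the differences, two-sided).
t = d̄/(s_d/√n) = -39/(82.4/√36) = -2.840
df = n − 1 = 35
Two-sided p-value ≈ 0.007
Since p ≈ 0.007 < α = 0.05, reject H0; the data support H1.

-2.840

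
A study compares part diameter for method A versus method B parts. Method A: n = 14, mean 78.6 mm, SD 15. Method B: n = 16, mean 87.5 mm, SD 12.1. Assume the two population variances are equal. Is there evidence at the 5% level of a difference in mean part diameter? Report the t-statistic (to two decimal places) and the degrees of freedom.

t = -1.80, df = 28

Let group 1 = method A, group 2 = method B. H0: μ_1 = μ_2; H1: μ_1 ≠ μ_2 (two-sample pooled-variance t-test, two-sided).
s_p² = [(14−1)·15² + (16−1)·12.1²]/(14+16−2) = 182.898
t = (78.6 − 87.5)/√[182.898·(1/14 + 1/16)] = -1.80
df = n₁ + n₂ − 2 = 28
Two-sided p-value ≈ 0.083
Since p ≈ 0.083 > α = 0.05, fail to reject H0; the data do not provide sufficient evidence against H0.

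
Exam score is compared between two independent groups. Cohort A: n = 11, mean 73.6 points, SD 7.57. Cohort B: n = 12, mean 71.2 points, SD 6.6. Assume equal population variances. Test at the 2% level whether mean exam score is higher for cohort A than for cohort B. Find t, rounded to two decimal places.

Let group 1 = cohort A, group 2 = cohort B. H0: μ_1 = μ_2; H1: μ_1 > μ_2 (two-sample pooled-variance t-test, right-tailed).
s_p² = [(11−1)·7.57² + (12−1)·6.6²]/(11+12−2) = 50.1052
t = (73.6 − 71.2)/√[50.1052·(1/11 + 1/12)] = 0.81
df = n₁ + n₂ − 2 = 21
p-value = P(T ≥ 0.81) ≈ 0.2129
Since p ≈ 0.2129 > α = 0.02, fail to reject H0; the evidence is not statistically significant.

0.81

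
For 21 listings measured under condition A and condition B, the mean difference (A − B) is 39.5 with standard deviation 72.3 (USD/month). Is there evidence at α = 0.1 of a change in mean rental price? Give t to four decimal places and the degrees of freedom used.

t = 2.5036, df = 20

H0: μ_d = 0; H1: μ_d ≠ 0 (paired t-test on the differences, two-sided).
t = d̄/(s_d/√n) = 39.5/(72.3/√21) = 2.5036
df = n − 1 = 20
Two-sided p-value ≈ 0.0211
Since p ≈ 0.0211 < α = 0.1, reject H0; the data support H1.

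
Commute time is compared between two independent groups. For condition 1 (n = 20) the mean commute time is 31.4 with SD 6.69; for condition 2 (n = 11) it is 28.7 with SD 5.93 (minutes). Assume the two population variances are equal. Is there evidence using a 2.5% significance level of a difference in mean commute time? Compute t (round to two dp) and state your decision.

t = 1.12; fail to reject H0

Let group 1 = condition 1, group 2 = condition 2. H0: μ_1 = μ_2; H1: μ_1 ≠ μ_2 (two-sample pooled-variance t-test, two-sided).
s_p² = [(20−1)·6.69² + (11−1)·5.93²]/(20+11−2) = 41.4488
t = (31.4 − 28.7)/√[41.4488·(1/20 + 1/11)] = 1.12
df = n₁ + n₂ − 2 = 29
Two-sided p-value ≈ 0.273
Since p ≈ 0.273 > α = 0.025, fail to reject H0; the data do not provide sufficient evidence against H0.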